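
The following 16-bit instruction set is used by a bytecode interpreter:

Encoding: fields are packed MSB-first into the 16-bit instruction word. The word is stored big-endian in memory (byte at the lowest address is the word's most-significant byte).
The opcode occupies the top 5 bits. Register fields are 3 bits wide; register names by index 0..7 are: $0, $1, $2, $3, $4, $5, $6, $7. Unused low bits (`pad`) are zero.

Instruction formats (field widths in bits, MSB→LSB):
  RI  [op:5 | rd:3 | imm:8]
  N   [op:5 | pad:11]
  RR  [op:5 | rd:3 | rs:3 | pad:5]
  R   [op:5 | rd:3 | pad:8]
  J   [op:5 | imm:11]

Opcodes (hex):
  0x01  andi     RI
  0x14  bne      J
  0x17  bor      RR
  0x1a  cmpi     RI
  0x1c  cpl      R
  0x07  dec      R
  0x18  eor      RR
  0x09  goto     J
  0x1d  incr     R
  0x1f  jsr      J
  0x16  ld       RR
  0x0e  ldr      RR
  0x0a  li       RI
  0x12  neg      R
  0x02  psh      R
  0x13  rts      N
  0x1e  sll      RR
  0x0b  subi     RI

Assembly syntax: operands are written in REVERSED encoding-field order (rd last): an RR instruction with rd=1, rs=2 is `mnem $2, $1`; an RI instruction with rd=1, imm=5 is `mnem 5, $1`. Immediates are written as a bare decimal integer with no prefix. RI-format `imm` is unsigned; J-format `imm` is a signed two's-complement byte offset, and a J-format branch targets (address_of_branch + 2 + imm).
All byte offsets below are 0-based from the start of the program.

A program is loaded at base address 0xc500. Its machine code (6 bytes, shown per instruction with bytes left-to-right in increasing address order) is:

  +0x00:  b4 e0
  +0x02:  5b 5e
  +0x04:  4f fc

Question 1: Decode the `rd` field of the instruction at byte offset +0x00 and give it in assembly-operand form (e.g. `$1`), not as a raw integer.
$4

off 0x00: read b4 e0 as big → 0xb4e0
  top 5b → 0x16 → ld [RR]
  rd: (w>>8)&0x7=0x4 → $4
  rs: (w>>5)&0x7=0x7 → $7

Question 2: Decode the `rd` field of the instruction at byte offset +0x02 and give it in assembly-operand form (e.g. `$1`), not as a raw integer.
off 0x02: read 5b 5e as big → 0x5b5e
  opcode bits[15:11]=0xb: subi/RI
  [10:8] rd=3 = $3
  [7:0] imm=94 = 94

$3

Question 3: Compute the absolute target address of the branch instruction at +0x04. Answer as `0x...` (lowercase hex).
0xc502

+0x04: 4f fc ⇒ word 0x4ffc (big)
  top 5b → 0x9 → goto [J]
  imm@[10:0]=0x7fc (s11→-4) ⇒ -4
  target = base 0xc500 + off 0x04 + 2 + imm -4 = 0xc502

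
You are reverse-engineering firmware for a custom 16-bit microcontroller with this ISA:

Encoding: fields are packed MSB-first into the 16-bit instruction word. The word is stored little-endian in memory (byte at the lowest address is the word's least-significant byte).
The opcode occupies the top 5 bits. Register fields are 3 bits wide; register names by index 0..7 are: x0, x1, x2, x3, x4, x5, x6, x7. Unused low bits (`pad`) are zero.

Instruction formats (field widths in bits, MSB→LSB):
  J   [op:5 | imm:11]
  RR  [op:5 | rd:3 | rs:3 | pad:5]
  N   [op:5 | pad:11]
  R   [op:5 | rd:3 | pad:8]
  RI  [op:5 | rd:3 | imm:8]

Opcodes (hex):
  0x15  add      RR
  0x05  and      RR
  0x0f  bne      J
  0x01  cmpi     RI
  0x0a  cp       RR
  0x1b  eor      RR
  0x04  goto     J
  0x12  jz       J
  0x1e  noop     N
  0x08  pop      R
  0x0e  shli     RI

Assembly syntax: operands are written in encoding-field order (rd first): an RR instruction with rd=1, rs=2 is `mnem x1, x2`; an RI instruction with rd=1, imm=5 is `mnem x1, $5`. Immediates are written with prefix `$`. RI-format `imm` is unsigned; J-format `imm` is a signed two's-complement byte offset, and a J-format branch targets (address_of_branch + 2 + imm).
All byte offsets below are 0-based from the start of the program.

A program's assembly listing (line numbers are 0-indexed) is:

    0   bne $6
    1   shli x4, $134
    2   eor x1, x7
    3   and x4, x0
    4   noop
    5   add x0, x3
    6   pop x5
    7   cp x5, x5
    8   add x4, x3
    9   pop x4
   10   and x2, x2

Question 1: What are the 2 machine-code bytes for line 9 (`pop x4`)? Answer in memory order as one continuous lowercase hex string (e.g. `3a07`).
line 9 (pop): pack op=0x8:5|rd=4:3|pad=0:8 = 0x4400; little→ 00 44

0044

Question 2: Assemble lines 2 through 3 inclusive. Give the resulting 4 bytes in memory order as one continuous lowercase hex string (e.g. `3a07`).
e0d9002c

L2: eor op=0x1b:5|rd=1:3|rs=7:3|pad=0:5 ⇒ 0xd9e0 ⇒ little e0 d9
L3: and op=0x5:5|rd=4:3|rs=0:3|pad=0:5 ⇒ 0x2c00 ⇒ little 00 2c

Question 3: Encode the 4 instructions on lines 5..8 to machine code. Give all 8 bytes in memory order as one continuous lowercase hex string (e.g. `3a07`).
5. add fields op=0x15:5|rd=0:3|rs=3:3|pad=0:5 → word a860h → 60 a8
6. pop fields op=0x8:5|rd=5:3|pad=0:8 → word 4500h → 00 45
7. cp fields op=0xa:5|rd=5:3|rs=5:3|pad=0:5 → word 55a0h → a0 55
8. add fields op=0x15:5|rd=4:3|rs=3:3|pad=0:5 → word ac60h → 60 ac

60a80045a05560ac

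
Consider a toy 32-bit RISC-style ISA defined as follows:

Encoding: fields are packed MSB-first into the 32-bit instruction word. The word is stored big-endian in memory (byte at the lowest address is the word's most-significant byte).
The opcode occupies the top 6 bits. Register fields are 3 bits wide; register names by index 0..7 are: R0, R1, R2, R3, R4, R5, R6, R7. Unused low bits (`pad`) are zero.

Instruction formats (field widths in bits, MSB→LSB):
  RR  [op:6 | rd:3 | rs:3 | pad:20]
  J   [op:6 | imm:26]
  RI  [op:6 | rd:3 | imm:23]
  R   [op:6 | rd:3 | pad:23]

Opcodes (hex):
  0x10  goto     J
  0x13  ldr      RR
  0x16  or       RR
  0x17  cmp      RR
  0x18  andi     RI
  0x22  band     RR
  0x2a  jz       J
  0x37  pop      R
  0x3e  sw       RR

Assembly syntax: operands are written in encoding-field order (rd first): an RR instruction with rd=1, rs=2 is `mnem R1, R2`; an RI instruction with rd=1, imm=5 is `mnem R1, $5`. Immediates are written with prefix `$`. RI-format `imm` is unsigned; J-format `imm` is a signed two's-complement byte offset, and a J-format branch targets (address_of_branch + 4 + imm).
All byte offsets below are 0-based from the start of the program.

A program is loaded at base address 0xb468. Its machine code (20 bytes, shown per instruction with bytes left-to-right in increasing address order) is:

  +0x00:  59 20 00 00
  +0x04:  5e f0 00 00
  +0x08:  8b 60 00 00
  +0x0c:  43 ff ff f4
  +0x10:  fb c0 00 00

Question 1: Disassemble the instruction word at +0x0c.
@+0c  big-endian(43 ff ff f4) = 0x43fffff4
  top 6b → 0x10 → goto [J]
  imm@[25:0]=0x3fffff4 (s26→-12) ⇒ $-12

goto $-12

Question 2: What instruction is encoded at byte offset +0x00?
[00] 59 20 00 00 → 0x59200000
  opcode bits[31:26]=0x16: or/RR
  rd@[25:23]=0x2 ⇒ R2
  rs@[22:20]=0x2 ⇒ R2

or R2, R2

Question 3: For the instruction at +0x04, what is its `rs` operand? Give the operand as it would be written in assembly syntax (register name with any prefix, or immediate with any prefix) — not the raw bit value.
off 0x04: read 5e f0 00 00 as big → 0x5ef00000
  opcode bits[31:26]=0x17: cmp/RR
  rd: (w>>23)&0x7=0x5 → R5
  rs: (w>>20)&0x7=0x7 → R7

R7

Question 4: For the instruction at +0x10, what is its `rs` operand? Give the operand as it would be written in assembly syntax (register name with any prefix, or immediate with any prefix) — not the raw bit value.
R4

off 0x10: read fb c0 00 00 as big → 0xfbc00000
  op=0xfbc00000>>26=0x3e ⇒ sw (RR)
  rd: (w>>23)&0x7=0x7 → R7
  rs: (w>>20)&0x7=0x4 → R4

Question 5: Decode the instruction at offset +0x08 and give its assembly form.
band R6, R6

+0x08: 8b 60 00 00 ⇒ word 0x8b600000 (big)
  op=0x8b600000>>26=0x22 ⇒ band (RR)
  rd@[25:23]=0x6 ⇒ R6
  rs@[22:20]=0x6 ⇒ R6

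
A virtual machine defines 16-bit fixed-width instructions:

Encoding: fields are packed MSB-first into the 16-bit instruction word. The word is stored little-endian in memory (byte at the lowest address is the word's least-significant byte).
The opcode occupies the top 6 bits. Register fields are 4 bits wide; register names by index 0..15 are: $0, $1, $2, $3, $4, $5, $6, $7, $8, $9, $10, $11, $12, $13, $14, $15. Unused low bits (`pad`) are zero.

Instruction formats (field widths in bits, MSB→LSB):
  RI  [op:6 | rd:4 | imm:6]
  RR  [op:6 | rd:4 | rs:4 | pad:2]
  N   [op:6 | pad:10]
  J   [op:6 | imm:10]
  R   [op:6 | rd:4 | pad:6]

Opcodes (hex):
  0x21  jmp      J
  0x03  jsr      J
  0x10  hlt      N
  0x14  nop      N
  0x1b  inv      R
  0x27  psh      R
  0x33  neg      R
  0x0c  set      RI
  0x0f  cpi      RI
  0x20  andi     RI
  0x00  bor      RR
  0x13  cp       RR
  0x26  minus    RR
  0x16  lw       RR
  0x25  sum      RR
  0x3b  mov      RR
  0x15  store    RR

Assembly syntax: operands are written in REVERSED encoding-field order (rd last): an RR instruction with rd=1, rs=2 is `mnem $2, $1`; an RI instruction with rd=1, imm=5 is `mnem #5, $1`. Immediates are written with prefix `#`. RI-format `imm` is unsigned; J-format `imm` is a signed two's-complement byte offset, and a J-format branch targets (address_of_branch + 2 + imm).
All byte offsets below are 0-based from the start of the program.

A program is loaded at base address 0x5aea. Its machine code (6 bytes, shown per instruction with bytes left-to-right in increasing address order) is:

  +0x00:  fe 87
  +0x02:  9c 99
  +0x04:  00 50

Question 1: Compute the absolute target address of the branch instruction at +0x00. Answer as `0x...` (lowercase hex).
0x5aea

off 0x00: read fe 87 as little → 0x87fe
  opcode bits[15:10]=0x21: jmp/J
  imm: (w>>0)&0x3ff=0x3fe (s10→-2) → #-2
  target = base 0x5aea + off 0x00 + 2 + imm -2 = 0x5aea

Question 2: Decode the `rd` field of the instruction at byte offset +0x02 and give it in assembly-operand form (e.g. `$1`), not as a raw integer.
$6

[02] 9c 99 → 0x999c
  opcode bits[15:10]=0x26: minus/RR
  rd: (w>>6)&0xf=0x6 → $6
  rs: (w>>2)&0xf=0x7 → $7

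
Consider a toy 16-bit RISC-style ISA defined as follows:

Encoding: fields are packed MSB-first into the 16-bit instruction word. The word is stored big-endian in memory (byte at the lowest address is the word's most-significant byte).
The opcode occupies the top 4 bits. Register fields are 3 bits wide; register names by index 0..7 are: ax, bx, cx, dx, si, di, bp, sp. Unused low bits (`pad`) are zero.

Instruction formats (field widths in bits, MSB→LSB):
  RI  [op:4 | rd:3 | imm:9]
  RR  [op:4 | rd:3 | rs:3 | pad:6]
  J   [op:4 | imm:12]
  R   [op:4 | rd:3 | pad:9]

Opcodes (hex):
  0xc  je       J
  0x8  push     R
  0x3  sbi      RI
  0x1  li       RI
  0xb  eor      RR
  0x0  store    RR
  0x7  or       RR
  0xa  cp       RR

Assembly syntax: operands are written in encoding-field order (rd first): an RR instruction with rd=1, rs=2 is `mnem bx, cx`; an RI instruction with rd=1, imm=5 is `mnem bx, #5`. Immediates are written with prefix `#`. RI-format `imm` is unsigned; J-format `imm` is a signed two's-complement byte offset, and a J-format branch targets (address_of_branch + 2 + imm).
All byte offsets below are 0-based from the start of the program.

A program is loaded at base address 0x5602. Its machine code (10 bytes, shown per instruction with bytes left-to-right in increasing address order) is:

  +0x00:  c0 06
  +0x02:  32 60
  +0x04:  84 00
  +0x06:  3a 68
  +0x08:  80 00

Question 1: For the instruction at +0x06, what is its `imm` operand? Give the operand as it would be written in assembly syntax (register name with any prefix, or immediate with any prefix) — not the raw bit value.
#104

off 0x06: read 3a 68 as big → 0x3a68
  opcode bits[15:12]=0x3: sbi/RI
  rd@[11:9]=0x5 ⇒ di
  imm@[8:0]=0x68 ⇒ #104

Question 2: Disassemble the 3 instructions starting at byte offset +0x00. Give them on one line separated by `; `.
je #6; sbi bx, #96; push cx

@+00  big-endian(c0 06) = 0xc006
  opcode bits[15:12]=0xc: je/J
  imm@[11:0]=0x6 ⇒ #6
@+02  big-endian(32 60) = 0x3260
  opcode bits[15:12]=0x3: sbi/RI
  rd@[11:9]=0x1 ⇒ bx
  imm@[8:0]=0x60 ⇒ #96
@+04  big-endian(84 00) = 0x8400
  opcode bits[15:12]=0x8: push/R
  rd@[11:9]=0x2 ⇒ cx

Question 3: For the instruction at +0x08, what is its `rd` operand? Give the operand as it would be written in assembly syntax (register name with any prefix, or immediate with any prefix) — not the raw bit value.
ax

off 0x08: read 80 00 as big → 0x8000
  op=0x8000>>12=0x8 ⇒ push (R)
  rd: (w>>9)&0x7=0x0 → ax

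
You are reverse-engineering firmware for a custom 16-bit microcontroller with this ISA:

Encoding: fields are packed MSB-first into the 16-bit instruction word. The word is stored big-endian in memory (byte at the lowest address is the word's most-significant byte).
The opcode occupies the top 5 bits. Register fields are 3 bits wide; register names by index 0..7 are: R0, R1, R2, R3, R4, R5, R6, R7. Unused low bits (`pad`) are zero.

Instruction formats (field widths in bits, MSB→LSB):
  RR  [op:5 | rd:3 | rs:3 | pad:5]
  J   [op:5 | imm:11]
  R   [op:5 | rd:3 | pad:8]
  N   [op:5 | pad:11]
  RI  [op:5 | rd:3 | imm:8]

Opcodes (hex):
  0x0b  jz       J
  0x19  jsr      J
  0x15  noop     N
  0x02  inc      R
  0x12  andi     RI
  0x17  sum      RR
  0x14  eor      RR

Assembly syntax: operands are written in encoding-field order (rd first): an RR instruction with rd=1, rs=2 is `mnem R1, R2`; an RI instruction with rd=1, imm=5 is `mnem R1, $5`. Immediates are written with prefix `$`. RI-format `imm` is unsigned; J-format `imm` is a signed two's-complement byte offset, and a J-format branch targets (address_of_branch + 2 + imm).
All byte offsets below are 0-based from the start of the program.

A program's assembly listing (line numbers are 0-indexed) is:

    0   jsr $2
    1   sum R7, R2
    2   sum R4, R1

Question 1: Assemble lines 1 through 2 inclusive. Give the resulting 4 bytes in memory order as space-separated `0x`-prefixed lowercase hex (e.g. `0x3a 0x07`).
line 1 (sum): pack op=0x17:5|rd=7:3|rs=2:3|pad=0:5 = 0xbf40; big→ bf 40
line 2 (sum): pack op=0x17:5|rd=4:3|rs=1:3|pad=0:5 = 0xbc20; big→ bc 20

0xbf 0x40 0xbc 0x20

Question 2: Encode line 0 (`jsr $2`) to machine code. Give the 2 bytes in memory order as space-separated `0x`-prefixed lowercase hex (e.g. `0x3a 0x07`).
0xc8 0x02

0. jsr fields op=0x19:5|imm=2:11 → word c802h → c8 02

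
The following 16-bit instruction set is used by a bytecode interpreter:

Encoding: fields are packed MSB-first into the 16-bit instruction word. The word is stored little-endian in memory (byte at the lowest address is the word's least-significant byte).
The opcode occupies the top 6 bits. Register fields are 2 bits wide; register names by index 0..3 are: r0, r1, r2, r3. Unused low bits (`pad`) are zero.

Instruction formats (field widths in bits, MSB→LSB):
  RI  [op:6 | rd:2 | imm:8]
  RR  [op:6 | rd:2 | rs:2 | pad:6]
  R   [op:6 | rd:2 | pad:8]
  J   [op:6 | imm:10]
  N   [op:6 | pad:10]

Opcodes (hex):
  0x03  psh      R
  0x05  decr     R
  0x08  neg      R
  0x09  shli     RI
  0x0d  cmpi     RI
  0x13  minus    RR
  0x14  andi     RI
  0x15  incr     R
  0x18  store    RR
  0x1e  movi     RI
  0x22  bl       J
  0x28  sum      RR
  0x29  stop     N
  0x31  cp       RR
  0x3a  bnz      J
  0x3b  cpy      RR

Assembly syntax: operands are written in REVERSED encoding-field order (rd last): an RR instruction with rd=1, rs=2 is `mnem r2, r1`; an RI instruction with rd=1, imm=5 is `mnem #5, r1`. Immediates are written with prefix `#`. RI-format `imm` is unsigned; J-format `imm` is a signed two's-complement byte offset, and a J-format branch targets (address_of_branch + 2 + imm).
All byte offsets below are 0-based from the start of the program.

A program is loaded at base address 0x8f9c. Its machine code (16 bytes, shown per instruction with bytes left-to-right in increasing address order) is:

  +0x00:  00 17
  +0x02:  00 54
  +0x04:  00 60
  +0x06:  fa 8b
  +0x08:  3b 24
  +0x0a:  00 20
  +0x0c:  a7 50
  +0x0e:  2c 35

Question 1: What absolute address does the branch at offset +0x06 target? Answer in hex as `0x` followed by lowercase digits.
@+06  little-endian(fa 8b) = 0x8bfa
  opcode bits[15:10]=0x22: bl/J
  [9:0] imm=1018 (s10→-6) = #-6
  target = base 0x8f9c + off 0x06 + 2 + imm -6 = 0x8f9e

0x8f9e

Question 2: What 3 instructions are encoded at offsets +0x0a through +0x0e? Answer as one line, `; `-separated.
@+0a  little-endian(00 20) = 0x2000
  op=0x2000>>10=0x8 ⇒ neg (R)
  rd@[9:8]=0x0 ⇒ r0
@+0c  little-endian(a7 50) = 0x50a7
  op=0x50a7>>10=0x14 ⇒ andi (RI)
  rd@[9:8]=0x0 ⇒ r0
  imm@[7:0]=0xa7 ⇒ #167
@+0e  little-endian(2c 35) = 0x352c
  op=0x352c>>10=0xd ⇒ cmpi (RI)
  rd@[9:8]=0x1 ⇒ r1
  imm@[7:0]=0x2c ⇒ #44

neg r0; andi #167, r0; cmpi #44, r1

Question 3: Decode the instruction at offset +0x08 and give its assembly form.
shli #59, r0

+0x08: 3b 24 ⇒ word 0x243b (little)
  op=0x243b>>10=0x9 ⇒ shli (RI)
  [9:8] rd=0 = r0
  [7:0] imm=59 = #59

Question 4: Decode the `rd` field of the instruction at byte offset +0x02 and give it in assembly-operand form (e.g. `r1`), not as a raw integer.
off 0x02: read 00 54 as little → 0x5400
  opcode bits[15:10]=0x15: incr/R
  [9:8] rd=0 = r0

r0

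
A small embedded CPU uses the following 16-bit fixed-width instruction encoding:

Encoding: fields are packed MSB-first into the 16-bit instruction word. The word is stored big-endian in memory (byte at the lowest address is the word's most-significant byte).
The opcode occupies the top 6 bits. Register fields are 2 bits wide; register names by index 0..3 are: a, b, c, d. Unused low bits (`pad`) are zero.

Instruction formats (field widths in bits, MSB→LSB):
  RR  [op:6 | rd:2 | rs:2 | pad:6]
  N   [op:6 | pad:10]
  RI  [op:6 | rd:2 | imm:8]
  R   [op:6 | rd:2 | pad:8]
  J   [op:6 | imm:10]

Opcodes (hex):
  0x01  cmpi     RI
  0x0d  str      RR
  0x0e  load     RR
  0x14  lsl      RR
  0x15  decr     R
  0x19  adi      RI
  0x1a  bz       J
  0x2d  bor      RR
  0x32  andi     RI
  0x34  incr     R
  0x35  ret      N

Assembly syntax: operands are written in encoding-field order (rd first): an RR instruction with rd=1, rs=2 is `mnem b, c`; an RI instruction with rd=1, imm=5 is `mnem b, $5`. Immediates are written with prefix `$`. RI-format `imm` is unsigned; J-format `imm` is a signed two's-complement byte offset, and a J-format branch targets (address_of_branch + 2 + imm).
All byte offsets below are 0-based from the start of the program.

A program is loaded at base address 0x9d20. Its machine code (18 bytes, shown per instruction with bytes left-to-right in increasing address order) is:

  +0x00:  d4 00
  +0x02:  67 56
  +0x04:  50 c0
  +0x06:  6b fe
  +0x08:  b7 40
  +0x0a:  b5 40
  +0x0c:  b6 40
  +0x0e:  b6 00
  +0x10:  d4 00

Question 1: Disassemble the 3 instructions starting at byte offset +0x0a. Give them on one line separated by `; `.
@+0a  big-endian(b5 40) = 0xb540
  op=0xb540>>10=0x2d ⇒ bor (RR)
  [9:8] rd=1 = b
  [7:6] rs=1 = b
@+0c  big-endian(b6 40) = 0xb640
  op=0xb640>>10=0x2d ⇒ bor (RR)
  [9:8] rd=2 = c
  [7:6] rs=1 = b
@+0e  big-endian(b6 00) = 0xb600
  op=0xb600>>10=0x2d ⇒ bor (RR)
  [9:8] rd=2 = c
  [7:6] rs=0 = a

bor b, b; bor c, b; bor c, a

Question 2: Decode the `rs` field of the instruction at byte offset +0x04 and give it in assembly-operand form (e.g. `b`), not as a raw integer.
+0x04: 50 c0 ⇒ word 0x50c0 (big)
  opcode bits[15:10]=0x14: lsl/RR
  rd: (w>>8)&0x3=0x0 → a
  rs: (w>>6)&0x3=0x3 → d

d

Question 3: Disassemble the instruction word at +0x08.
bor d, b

+0x08: b7 40 ⇒ word 0xb740 (big)
  opcode bits[15:10]=0x2d: bor/RR
  rd: (w>>8)&0x3=0x3 → d
  rs: (w>>6)&0x3=0x1 → b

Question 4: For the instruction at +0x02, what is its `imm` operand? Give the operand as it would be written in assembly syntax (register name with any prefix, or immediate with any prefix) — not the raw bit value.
$86

@+02  big-endian(67 56) = 0x6756
  top 6b → 0x19 → adi [RI]
  rd: (w>>8)&0x3=0x3 → d
  imm: (w>>0)&0xff=0x56 → $86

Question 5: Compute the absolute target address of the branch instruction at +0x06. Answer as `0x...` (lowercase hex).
+0x06: 6b fe ⇒ word 0x6bfe (big)
  op=0x6bfe>>10=0x1a ⇒ bz (J)
  imm: (w>>0)&0x3ff=0x3fe (s10→-2) → $-2
  target = base 0x9d20 + off 0x06 + 2 + imm -2 = 0x9d26

0x9d26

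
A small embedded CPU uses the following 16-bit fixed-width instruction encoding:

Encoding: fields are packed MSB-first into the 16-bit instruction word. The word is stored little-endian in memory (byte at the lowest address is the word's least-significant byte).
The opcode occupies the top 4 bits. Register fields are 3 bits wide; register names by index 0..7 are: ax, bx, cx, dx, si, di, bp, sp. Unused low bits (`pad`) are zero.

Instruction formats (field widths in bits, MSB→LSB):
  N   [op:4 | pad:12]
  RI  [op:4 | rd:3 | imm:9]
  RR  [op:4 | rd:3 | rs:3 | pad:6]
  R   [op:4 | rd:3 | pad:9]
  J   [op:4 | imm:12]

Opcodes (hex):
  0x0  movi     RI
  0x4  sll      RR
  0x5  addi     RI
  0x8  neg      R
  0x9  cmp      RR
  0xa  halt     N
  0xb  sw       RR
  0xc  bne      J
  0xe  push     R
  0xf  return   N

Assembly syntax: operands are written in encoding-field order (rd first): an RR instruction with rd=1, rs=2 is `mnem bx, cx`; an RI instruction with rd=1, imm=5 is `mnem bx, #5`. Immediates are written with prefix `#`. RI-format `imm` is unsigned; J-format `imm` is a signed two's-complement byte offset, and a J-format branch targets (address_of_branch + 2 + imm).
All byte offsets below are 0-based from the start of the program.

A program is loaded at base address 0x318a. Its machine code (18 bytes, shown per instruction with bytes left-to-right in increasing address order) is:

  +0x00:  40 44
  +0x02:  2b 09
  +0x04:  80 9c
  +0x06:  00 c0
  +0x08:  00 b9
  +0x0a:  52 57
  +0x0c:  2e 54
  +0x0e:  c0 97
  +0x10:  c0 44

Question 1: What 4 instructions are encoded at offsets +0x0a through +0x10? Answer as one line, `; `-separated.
addi dx, #338; addi cx, #46; cmp dx, sp; sll cx, dx

@+0a  little-endian(52 57) = 0x5752
  op=0x5752>>12=0x5 ⇒ addi (RI)
  [11:9] rd=3 = dx
  [8:0] imm=338 = #338
@+0c  little-endian(2e 54) = 0x542e
  op=0x542e>>12=0x5 ⇒ addi (RI)
  [11:9] rd=2 = cx
  [8:0] imm=46 = #46
@+0e  little-endian(c0 97) = 0x97c0
  op=0x97c0>>12=0x9 ⇒ cmp (RR)
  [11:9] rd=3 = dx
  [8:6] rs=7 = sp
@+10  little-endian(c0 44) = 0x44c0
  op=0x44c0>>12=0x4 ⇒ sll (RR)
  [11:9] rd=2 = cx
  [8:6] rs=3 = dx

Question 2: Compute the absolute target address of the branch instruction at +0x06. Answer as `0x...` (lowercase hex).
+0x06: 00 c0 ⇒ word 0xc000 (little)
  op=0xc000>>12=0xc ⇒ bne (J)
  imm: (w>>0)&0xfff=0x0 → #0
  target = base 0x318a + off 0x06 + 2 + imm 0 = 0x3192

0x3192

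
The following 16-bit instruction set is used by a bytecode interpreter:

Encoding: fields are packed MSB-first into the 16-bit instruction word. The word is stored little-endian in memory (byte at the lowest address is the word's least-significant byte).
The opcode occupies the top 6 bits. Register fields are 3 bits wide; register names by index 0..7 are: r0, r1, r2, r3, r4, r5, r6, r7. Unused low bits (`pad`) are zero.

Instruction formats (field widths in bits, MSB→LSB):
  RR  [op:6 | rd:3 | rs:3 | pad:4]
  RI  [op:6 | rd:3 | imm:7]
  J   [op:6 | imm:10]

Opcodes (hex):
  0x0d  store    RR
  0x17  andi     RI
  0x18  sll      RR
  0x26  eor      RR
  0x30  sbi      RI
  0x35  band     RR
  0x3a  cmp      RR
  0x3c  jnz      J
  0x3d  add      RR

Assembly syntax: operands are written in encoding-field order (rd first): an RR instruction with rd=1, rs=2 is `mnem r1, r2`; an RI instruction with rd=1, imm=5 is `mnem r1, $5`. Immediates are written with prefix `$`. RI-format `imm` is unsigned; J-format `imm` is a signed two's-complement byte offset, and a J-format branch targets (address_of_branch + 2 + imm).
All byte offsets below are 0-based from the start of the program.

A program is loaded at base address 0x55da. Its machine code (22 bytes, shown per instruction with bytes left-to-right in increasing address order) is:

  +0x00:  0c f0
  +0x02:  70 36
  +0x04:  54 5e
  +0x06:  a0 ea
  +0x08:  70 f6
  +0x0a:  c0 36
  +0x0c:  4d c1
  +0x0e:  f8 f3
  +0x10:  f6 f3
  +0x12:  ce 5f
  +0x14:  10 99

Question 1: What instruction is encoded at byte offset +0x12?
andi r7, $78

[12] ce 5f → 0x5fce
  opcode bits[15:10]=0x17: andi/RI
  rd: (w>>7)&0x7=0x7 → r7
  imm: (w>>0)&0x7f=0x4e → $78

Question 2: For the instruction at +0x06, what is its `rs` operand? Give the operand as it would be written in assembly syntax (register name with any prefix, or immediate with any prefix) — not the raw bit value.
off 0x06: read a0 ea as little → 0xeaa0
  top 6b → 0x3a → cmp [RR]
  rd: (w>>7)&0x7=0x5 → r5
  rs: (w>>4)&0x7=0x2 → r2

r2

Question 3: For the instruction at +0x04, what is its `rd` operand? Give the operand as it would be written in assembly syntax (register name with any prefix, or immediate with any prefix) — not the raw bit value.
r4

@+04  little-endian(54 5e) = 0x5e54
  top 6b → 0x17 → andi [RI]
  rd@[9:7]=0x4 ⇒ r4
  imm@[6:0]=0x54 ⇒ $84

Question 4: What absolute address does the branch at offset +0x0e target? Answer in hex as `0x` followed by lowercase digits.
[0e] f8 f3 → 0xf3f8
  opcode bits[15:10]=0x3c: jnz/J
  [9:0] imm=1016 (s10→-8) = $-8
  target = base 0x55da + off 0x0e + 2 + imm -8 = 0x55e2

0x55e2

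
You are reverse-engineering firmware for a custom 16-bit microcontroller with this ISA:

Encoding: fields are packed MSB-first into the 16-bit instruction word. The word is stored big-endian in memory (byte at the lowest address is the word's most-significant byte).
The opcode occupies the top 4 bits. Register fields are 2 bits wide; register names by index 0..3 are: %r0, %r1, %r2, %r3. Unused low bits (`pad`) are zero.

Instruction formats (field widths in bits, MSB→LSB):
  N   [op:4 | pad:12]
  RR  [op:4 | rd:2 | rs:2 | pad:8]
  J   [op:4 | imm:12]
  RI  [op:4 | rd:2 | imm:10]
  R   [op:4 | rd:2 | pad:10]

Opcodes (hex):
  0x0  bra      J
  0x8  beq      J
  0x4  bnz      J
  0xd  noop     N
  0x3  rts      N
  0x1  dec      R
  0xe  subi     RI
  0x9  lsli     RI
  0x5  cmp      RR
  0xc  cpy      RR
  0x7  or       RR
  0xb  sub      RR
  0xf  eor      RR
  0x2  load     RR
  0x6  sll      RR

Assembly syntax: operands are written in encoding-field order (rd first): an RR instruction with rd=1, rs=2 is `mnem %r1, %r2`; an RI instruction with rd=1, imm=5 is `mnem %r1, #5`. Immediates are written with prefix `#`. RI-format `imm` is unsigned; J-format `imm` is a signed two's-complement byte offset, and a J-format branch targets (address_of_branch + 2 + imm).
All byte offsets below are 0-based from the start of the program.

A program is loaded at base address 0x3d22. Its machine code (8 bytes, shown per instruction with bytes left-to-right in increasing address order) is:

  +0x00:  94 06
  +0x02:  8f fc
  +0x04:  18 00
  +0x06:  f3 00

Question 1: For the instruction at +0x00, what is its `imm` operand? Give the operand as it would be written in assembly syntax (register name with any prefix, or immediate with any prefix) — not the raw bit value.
#6

[00] 94 06 → 0x9406
  opcode bits[15:12]=0x9: lsli/RI
  rd: (w>>10)&0x3=0x1 → %r1
  imm: (w>>0)&0x3ff=0x6 → #6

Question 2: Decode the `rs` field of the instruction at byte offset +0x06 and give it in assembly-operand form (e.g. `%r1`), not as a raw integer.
%r3

[06] f3 00 → 0xf300
  opcode bits[15:12]=0xf: eor/RR
  rd: (w>>10)&0x3=0x0 → %r0
  rs: (w>>8)&0x3=0x3 → %r3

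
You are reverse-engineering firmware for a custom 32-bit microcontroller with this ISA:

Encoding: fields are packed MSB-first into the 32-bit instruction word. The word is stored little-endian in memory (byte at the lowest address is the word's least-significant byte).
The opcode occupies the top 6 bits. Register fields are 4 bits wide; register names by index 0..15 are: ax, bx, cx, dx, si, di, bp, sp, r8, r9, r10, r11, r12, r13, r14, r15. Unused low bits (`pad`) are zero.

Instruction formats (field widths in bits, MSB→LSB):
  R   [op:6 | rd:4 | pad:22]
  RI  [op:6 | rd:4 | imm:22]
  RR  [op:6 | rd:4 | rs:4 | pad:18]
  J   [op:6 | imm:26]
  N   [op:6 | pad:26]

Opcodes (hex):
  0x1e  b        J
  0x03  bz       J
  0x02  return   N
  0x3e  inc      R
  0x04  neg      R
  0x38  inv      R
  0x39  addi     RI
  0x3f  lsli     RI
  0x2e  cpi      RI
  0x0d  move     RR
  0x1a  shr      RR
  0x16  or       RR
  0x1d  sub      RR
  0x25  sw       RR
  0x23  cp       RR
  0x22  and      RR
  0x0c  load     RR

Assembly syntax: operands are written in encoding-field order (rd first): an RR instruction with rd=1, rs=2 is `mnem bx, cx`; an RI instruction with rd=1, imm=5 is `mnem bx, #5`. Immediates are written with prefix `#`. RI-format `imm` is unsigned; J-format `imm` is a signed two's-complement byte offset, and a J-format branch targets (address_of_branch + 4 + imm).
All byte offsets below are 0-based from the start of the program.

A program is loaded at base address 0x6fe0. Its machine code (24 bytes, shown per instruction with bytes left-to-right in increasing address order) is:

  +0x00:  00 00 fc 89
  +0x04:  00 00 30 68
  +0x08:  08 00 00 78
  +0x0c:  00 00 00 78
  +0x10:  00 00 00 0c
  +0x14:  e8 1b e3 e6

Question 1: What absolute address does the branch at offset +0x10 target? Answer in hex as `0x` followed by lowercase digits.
[10] 00 00 00 0c → 0x0c000000
  opcode bits[31:26]=0x3: bz/J
  [25:0] imm=0 = #0
  target = base 0x6fe0 + off 0x10 + 4 + imm 0 = 0x6ff4

0x6ff4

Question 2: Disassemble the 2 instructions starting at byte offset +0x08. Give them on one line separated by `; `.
b #8; b #0

@+08  little-endian(08 00 00 78) = 0x78000008
  op=0x78000008>>26=0x1e ⇒ b (J)
  [25:0] imm=8 = #8
@+0c  little-endian(00 00 00 78) = 0x78000000
  op=0x78000000>>26=0x1e ⇒ b (J)
  [25:0] imm=0 = #0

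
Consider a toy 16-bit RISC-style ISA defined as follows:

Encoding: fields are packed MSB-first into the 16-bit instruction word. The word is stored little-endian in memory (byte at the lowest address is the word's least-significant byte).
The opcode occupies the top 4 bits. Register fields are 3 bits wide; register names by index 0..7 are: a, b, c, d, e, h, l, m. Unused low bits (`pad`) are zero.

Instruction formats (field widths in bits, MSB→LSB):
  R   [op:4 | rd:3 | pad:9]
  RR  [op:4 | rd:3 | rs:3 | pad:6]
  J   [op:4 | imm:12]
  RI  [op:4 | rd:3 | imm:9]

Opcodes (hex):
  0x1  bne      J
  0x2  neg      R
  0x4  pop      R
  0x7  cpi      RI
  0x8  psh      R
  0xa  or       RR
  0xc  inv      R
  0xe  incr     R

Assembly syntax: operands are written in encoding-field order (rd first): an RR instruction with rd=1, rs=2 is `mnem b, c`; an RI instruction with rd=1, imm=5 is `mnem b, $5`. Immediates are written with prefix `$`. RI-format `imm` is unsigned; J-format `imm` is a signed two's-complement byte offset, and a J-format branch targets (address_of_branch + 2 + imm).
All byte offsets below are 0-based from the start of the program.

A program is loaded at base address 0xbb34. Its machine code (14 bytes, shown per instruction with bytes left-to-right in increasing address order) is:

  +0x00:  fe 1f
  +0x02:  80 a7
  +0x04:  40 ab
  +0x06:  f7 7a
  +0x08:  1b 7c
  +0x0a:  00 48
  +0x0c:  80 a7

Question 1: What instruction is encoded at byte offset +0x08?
cpi l, $27

+0x08: 1b 7c ⇒ word 0x7c1b (little)
  top 4b → 0x7 → cpi [RI]
  rd@[11:9]=0x6 ⇒ l
  imm@[8:0]=0x1b ⇒ $27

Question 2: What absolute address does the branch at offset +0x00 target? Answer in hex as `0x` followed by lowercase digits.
+0x00: fe 1f ⇒ word 0x1ffe (little)
  opcode bits[15:12]=0x1: bne/J
  imm@[11:0]=0xffe (s12→-2) ⇒ $-2
  target = base 0xbb34 + off 0x00 + 2 + imm -2 = 0xbb34

0xbb34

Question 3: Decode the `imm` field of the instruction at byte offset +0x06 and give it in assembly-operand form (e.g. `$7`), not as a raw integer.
$247

[06] f7 7a → 0x7af7
  op=0x7af7>>12=0x7 ⇒ cpi (RI)
  rd@[11:9]=0x5 ⇒ h
  imm@[8:0]=0xf7 ⇒ $247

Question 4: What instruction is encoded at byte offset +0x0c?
or d, l

[0c] 80 a7 → 0xa780
  op=0xa780>>12=0xa ⇒ or (RR)
  [11:9] rd=3 = d
  [8:6] rs=6 = l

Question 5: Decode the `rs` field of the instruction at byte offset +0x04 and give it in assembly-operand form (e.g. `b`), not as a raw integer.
off 0x04: read 40 ab as little → 0xab40
  top 4b → 0xa → or [RR]
  rd@[11:9]=0x5 ⇒ h
  rs@[8:6]=0x5 ⇒ h

h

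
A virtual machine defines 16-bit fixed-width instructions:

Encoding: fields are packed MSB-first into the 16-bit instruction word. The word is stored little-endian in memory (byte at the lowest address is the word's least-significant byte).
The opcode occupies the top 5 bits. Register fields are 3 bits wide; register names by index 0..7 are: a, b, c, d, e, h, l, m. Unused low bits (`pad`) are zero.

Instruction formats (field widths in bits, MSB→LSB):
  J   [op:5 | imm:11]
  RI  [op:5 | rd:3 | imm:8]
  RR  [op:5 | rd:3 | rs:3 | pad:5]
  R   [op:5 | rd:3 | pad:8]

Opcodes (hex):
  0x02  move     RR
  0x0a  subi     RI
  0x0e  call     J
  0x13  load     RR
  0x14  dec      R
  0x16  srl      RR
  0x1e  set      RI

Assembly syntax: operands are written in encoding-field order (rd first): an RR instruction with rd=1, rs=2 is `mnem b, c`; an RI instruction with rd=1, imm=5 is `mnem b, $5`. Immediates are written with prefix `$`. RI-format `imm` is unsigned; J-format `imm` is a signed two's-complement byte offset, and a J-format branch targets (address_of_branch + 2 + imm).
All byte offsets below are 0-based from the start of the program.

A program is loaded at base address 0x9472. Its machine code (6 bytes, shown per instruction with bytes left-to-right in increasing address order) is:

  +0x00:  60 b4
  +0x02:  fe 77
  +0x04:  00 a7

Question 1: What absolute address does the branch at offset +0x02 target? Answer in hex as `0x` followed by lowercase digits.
0x9474

[02] fe 77 → 0x77fe
  top 5b → 0xe → call [J]
  imm: (w>>0)&0x7ff=0x7fe (s11→-2) → $-2
  target = base 0x9472 + off 0x02 + 2 + imm -2 = 0x9474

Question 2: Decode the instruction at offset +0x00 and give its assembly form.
srl e, d

+0x00: 60 b4 ⇒ word 0xb460 (little)
  opcode bits[15:11]=0x16: srl/RR
  [10:8] rd=4 = e
  [7:5] rs=3 = d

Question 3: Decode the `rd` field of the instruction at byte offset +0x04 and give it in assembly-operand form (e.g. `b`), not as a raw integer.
m

+0x04: 00 a7 ⇒ word 0xa700 (little)
  top 5b → 0x14 → dec [R]
  rd: (w>>8)&0x7=0x7 → m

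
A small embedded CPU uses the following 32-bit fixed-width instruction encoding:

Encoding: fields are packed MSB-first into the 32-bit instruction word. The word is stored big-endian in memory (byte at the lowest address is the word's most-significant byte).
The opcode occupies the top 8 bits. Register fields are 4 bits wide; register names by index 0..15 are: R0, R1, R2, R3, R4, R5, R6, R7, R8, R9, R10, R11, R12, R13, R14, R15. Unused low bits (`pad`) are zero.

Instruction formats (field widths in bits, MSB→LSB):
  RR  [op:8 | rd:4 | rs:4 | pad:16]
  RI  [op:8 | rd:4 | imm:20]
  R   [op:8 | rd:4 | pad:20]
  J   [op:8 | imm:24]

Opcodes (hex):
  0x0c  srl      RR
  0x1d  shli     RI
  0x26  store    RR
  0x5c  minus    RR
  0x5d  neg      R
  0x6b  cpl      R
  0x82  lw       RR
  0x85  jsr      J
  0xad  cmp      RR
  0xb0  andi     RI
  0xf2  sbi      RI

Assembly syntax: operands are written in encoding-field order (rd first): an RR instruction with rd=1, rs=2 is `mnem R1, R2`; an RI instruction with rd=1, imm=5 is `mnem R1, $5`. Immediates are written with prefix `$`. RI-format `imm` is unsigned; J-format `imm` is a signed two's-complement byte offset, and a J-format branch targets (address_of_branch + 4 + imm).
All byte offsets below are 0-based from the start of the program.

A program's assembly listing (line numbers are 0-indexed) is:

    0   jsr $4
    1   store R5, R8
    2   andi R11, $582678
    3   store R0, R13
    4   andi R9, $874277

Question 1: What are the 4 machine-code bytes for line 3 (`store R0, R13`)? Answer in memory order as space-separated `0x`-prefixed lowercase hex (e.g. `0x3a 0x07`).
0x26 0x0d 0x00 0x00

line 3 (store): pack op=0x26:8|rd=0:4|rs=13:4|pad=0:16 = 0x260d0000; big→ 26 0d 00 00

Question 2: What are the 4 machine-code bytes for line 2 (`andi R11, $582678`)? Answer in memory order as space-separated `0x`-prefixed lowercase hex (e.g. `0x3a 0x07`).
0xb0 0xb8 0xe4 0x16

line 2 (andi): pack op=0xb0:8|rd=11:4|imm=582678:20 = 0xb0b8e416; big→ b0 b8 e4 16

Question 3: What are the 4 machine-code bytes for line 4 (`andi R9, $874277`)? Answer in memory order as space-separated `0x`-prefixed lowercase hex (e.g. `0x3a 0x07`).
0xb0 0x9d 0x57 0x25

line 4 (andi): pack op=0xb0:8|rd=9:4|imm=874277:20 = 0xb09d5725; big→ b0 9d 57 25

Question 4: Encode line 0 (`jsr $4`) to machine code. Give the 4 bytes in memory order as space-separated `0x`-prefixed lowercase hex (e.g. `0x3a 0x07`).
line 0 (jsr): pack op=0x85:8|imm=4:24 = 0x85000004; big→ 85 00 00 04

0x85 0x00 0x00 0x04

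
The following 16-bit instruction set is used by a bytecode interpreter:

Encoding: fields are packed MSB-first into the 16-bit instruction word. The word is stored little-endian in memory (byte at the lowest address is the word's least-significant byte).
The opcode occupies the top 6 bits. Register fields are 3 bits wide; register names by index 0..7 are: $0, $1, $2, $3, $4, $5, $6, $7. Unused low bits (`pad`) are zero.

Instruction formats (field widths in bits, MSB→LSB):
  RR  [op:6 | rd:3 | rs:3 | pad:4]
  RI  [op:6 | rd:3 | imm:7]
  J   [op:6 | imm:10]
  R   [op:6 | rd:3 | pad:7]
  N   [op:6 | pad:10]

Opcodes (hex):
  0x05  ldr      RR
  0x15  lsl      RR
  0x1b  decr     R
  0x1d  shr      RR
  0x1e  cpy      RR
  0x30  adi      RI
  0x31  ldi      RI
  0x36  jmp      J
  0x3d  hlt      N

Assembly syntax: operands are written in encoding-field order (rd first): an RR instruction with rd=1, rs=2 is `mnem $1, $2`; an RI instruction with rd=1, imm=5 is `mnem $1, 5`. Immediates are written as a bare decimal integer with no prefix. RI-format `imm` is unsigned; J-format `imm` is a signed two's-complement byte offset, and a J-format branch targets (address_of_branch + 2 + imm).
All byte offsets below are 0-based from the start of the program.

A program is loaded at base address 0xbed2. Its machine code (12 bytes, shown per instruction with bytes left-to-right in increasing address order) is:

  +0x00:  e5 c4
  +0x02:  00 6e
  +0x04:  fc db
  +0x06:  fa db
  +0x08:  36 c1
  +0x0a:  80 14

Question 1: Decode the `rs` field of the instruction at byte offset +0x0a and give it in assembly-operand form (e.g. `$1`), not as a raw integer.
$0

@+0a  little-endian(80 14) = 0x1480
  top 6b → 0x5 → ldr [RR]
  [9:7] rd=1 = $1
  [6:4] rs=0 = $0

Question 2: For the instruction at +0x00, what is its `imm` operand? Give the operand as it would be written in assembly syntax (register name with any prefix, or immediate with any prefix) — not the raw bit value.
101

+0x00: e5 c4 ⇒ word 0xc4e5 (little)
  opcode bits[15:10]=0x31: ldi/RI
  [9:7] rd=1 = $1
  [6:0] imm=101 = 101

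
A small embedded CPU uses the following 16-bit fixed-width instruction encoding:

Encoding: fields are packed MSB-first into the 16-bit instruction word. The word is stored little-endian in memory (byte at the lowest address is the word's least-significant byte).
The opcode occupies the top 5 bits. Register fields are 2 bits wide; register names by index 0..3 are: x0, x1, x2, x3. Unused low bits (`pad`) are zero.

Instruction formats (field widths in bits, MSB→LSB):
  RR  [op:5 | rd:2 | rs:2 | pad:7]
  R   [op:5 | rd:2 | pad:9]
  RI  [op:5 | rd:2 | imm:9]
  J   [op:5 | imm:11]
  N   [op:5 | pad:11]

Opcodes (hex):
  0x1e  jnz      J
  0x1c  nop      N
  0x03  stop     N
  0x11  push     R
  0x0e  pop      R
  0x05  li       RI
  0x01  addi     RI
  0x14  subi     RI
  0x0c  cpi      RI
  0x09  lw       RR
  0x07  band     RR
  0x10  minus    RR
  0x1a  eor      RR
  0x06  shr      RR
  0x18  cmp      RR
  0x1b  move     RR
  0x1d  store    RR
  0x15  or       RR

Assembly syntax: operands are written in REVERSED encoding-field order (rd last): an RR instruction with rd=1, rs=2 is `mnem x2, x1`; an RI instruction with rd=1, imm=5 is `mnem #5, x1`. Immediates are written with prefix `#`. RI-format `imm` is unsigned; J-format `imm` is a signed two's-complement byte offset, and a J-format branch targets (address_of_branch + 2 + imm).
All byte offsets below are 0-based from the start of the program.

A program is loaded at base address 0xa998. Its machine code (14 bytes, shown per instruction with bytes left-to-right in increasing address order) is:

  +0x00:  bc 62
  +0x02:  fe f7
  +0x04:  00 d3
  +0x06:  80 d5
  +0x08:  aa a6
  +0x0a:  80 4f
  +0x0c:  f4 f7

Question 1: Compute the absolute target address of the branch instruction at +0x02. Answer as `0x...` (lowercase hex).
0xa99a

off 0x02: read fe f7 as little → 0xf7fe
  opcode bits[15:11]=0x1e: jnz/J
  [10:0] imm=2046 (s11→-2) = #-2
  target = base 0xa998 + off 0x02 + 2 + imm -2 = 0xa99a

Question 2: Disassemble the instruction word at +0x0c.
jnz #-12

+0x0c: f4 f7 ⇒ word 0xf7f4 (little)
  opcode bits[15:11]=0x1e: jnz/J
  [10:0] imm=2036 (s11→-12) = #-12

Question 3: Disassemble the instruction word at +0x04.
eor x2, x1

@+04  little-endian(00 d3) = 0xd300
  opcode bits[15:11]=0x1a: eor/RR
  rd: (w>>9)&0x3=0x1 → x1
  rs: (w>>7)&0x3=0x2 → x2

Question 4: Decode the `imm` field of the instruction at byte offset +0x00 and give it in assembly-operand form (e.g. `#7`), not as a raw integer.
off 0x00: read bc 62 as little → 0x62bc
  op=0x62bc>>11=0xc ⇒ cpi (RI)
  rd: (w>>9)&0x3=0x1 → x1
  imm: (w>>0)&0x1ff=0xbc → #188

#188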